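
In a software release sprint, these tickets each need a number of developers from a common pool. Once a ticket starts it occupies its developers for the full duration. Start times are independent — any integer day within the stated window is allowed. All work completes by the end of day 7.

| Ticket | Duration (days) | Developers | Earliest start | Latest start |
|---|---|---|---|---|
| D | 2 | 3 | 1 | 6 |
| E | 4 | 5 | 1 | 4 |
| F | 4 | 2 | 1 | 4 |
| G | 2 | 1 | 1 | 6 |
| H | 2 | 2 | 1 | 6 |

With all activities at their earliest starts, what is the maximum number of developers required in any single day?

Early-start schedule: D@1, E@1, F@1, G@1, H@1.
Load per day: day 1: 13, day 2: 13, day 3: 7, day 4: 7, day 5: 0, day 6: 0, day 7: 0.
Peak is 13.

13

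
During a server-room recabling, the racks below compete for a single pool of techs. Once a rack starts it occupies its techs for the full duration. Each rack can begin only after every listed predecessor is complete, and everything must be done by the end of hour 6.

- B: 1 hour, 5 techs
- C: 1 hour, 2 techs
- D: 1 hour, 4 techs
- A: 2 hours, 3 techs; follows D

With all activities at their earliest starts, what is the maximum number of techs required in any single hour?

11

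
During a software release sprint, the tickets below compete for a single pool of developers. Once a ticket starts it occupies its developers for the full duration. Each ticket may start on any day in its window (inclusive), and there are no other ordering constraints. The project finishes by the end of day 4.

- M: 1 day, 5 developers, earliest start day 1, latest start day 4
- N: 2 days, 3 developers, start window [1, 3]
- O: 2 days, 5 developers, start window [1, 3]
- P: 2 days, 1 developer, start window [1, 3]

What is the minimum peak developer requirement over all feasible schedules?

8

Early-start (M@1, N@1, O@1, P@1) gives peak 14: d1:14  d2:9  d3:0  d4:0.
Shift O→2, P→3.
Schedule M@1, N@1, O@2, P@3: d1:8  d2:8  d3:6  d4:1 — peak 8.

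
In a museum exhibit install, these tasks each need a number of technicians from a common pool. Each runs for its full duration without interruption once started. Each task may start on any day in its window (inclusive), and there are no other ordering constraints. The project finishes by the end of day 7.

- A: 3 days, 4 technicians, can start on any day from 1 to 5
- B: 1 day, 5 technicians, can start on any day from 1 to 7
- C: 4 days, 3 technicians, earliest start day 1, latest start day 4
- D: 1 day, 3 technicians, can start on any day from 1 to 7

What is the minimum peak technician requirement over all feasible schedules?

7

Early-start (A@1, B@1, C@1, D@1) gives peak 15: d1:15  d2:7  d3:7  d4:3  d5:0  d6:0  d7:0.
Shift B→5, D→4.
Schedule A@1, B@5, C@1, D@4: d1:7  d2:7  d3:7  d4:6  d5:5  d6:0  d7:0 — peak 7.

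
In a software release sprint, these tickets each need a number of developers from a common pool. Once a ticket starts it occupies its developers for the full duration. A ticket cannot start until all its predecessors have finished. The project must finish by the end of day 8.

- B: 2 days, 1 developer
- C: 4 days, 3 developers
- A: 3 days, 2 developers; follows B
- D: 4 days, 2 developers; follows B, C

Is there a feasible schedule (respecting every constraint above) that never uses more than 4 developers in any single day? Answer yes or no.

yes

Schedule B@1, C@1, A@5, D@5: d1:4  d2:4  d3:3  d4:3  d5:4  d6:4  d7:4  d8:2 — peak 4 ≤ 4.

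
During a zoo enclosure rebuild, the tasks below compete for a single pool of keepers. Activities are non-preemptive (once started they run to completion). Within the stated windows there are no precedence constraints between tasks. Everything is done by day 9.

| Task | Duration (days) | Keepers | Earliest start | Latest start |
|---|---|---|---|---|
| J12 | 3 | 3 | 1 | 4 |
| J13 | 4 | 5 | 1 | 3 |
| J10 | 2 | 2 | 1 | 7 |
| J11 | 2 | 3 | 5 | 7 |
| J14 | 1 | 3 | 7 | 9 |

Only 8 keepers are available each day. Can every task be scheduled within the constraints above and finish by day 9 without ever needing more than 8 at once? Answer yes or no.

Schedule J12@1, J13@1, J10@4, J11@5, J14@7: d1:8  d2:8  d3:8  d4:7  d5:5  d6:3  d7:3  d8:0  d9:0 — peak 8 ≤ 8.

yes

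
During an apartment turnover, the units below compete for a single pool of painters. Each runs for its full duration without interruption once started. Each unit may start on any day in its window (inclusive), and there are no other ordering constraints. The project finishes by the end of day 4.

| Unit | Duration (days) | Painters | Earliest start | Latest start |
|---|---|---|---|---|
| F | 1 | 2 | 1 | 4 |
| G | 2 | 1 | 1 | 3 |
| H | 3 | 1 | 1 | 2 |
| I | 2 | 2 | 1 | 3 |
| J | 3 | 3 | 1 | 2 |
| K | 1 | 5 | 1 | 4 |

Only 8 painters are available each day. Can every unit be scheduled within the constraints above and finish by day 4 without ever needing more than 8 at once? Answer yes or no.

yes

Schedule F@1, G@1, H@1, I@2, J@1, K@4: d1:7  d2:7  d3:6  d4:5 — peak 7 ≤ 8.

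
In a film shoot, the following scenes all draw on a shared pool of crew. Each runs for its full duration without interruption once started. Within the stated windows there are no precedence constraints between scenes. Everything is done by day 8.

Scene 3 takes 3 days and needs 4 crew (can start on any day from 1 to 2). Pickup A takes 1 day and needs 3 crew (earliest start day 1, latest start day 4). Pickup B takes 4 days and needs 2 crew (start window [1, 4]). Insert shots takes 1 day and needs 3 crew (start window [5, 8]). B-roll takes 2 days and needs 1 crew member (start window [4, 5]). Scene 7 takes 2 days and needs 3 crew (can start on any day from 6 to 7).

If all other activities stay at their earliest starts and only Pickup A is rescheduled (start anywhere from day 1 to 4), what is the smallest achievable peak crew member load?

Pickup A@1: d1:9  d2:6  d3:6  d4:3  d5:4  d6:3  d7:3  d8:0 → peak 9
Pickup A@2: d1:6  d2:9  d3:6  d4:3  d5:4  d6:3  d7:3  d8:0 → peak 9
Pickup A@3: d1:6  d2:6  d3:9  d4:3  d5:4  d6:3  d7:3  d8:0 → peak 9
Pickup A@4: d1:6  d2:6  d3:6  d4:6  d5:4  d6:3  d7:3  d8:0 → peak 6
Best is Pickup A@4, peak 6.

6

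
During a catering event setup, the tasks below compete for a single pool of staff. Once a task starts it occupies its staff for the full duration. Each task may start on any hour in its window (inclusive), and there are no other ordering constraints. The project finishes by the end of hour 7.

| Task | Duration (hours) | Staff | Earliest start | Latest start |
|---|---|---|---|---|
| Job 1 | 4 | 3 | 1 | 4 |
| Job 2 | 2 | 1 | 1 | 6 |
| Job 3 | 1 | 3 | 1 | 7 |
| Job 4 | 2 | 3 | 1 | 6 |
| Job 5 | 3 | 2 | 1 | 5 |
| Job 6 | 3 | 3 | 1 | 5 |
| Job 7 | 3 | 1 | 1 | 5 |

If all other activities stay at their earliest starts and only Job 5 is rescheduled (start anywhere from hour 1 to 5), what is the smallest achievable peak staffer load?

Job 5@1: h1:16  h2:13  h3:9  h4:3  h5:0  h6:0  h7:0 → peak 16
Job 5@2: h1:14  h2:13  h3:9  h4:5  h5:0  h6:0  h7:0 → peak 14
Job 5@3: h1:14  h2:11  h3:9  h4:5  h5:2  h6:0  h7:0 → peak 14
Job 5@4: h1:14  h2:11  h3:7  h4:5  h5:2  h6:2  h7:0 → peak 14
Job 5@5: h1:14  h2:11  h3:7  h4:3  h5:2  h6:2  h7:2 → peak 14
Best is Job 5@2, peak 14.

14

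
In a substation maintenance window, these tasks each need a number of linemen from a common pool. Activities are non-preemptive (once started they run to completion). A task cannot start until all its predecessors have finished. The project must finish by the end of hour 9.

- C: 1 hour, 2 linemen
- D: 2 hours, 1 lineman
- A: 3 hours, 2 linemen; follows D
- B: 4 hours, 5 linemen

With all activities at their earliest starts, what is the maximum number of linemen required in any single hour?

8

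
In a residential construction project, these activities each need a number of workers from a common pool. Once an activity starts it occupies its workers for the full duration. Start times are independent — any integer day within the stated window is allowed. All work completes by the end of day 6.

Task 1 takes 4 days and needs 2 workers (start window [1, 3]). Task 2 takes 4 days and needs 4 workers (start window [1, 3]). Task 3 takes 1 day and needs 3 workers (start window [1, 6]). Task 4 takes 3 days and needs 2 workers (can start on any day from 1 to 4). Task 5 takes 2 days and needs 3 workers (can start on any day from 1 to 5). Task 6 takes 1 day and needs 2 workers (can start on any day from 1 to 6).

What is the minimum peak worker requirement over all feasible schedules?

Early-start (Task 1@1, Task 2@1, Task 3@1, Task 4@1, Task 5@1, Task 6@1) gives peak 16: d1:16  d2:11  d3:8  d4:6  d5:0  d6:0.
Shift Task 3→5, Task 5→5, Task 6→4.
Schedule Task 1@1, Task 2@1, Task 3@5, Task 4@1, Task 5@5, Task 6@4: d1:8  d2:8  d3:8  d4:8  d5:6  d6:3 — peak 8.

8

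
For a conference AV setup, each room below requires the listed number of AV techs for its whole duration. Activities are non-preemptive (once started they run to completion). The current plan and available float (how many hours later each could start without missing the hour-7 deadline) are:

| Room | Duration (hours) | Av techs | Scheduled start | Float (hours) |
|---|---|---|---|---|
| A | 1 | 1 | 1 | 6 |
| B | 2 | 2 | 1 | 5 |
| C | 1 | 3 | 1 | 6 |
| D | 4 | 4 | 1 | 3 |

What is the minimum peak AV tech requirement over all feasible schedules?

Early-start (A@1, B@1, C@1, D@1) gives peak 10: h1:10  h2:6  h3:4  h4:4  h5:0  h6:0  h7:0.
Shift C→3, D→4.
Schedule A@1, B@1, C@3, D@4: h1:3  h2:2  h3:3  h4:4  h5:4  h6:4  h7:4 — peak 4.
Total AV tech-hours = 24 over 7 hours ⇒ peak ≥ ⌈24/7⌉ = 4, so 4 is optimal.

4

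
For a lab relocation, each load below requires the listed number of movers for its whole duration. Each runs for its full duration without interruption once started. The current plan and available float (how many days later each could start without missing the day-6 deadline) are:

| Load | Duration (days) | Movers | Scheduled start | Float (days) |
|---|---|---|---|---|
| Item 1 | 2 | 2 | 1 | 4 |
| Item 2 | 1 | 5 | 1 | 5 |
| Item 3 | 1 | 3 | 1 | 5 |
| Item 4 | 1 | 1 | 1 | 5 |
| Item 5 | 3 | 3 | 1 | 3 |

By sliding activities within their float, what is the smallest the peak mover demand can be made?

Early-start (Item 1@1, Item 2@1, Item 3@1, Item 4@1, Item 5@1) gives peak 14: d1:14  d2:5  d3:3  d4:0  d5:0  d6:0.
Shift Item 2→3, Item 4→2, Item 5→4.
Schedule Item 1@1, Item 2@3, Item 3@1, Item 4@2, Item 5@4: d1:5  d2:3  d3:5  d4:3  d5:3  d6:3 — peak 5.

5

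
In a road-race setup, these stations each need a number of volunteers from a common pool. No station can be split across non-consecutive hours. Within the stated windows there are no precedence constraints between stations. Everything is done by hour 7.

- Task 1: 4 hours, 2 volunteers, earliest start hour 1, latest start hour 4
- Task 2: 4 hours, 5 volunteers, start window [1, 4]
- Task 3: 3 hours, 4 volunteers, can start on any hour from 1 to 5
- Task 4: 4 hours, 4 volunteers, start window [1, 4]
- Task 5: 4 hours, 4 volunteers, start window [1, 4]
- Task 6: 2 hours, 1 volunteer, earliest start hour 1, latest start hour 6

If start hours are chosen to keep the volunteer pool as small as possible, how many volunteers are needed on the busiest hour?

15

Early-start (Task 1@1, Task 2@1, Task 3@1, Task 4@1, Task 5@1, Task 6@1) gives peak 20: h1:20  h2:20  h3:19  h4:15  h5:0  h6:0  h7:0.
Shift Task 5→4, Task 6→5.
Schedule Task 1@1, Task 2@1, Task 3@1, Task 4@1, Task 5@4, Task 6@5: h1:15  h2:15  h3:15  h4:15  h5:5  h6:5  h7:4 — peak 15.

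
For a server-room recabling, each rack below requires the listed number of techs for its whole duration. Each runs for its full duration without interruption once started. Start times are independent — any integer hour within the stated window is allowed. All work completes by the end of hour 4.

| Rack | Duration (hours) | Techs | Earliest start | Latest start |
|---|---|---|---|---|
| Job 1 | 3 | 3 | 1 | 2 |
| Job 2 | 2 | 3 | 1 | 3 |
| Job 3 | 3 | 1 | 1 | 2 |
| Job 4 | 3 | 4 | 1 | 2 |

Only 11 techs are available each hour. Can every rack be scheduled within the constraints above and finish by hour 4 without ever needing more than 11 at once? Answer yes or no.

yes

Schedule Job 1@1, Job 2@1, Job 3@1, Job 4@1: h1:11  h2:11  h3:8  h4:0 — peak 11 ≤ 11.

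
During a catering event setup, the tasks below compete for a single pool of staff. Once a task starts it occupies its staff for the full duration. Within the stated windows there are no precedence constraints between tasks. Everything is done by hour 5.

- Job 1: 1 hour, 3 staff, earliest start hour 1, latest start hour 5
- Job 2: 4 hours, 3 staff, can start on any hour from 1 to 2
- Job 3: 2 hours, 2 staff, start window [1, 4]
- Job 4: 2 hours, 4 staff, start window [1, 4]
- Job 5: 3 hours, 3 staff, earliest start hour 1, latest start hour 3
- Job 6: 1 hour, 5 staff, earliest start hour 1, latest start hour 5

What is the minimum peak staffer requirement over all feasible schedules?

Early-start (Job 1@1, Job 2@1, Job 3@1, Job 4@1, Job 5@1, Job 6@1) gives peak 20: h1:20  h2:12  h3:6  h4:3  h5:0.
Shift Job 3→2, Job 4→4, Job 6→5.
Schedule Job 1@1, Job 2@1, Job 3@2, Job 4@4, Job 5@1, Job 6@5: h1:9  h2:8  h3:8  h4:7  h5:9 — peak 9.
Total staffer-hours = 41 over 5 hours ⇒ peak ≥ ⌈41/5⌉ = 9, so 9 is optimal.

9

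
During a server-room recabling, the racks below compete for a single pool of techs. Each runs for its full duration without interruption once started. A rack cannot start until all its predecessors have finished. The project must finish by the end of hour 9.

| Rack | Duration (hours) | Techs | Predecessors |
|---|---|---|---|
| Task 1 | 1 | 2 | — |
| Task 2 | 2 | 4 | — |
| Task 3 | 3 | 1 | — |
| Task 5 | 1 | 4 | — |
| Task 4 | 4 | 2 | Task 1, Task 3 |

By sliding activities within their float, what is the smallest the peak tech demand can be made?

Early-start (Task 1@1, Task 2@1, Task 3@1, Task 5@1, Task 4@4) gives peak 11: h1:11  h2:5  h3:1  h4:2  h5:2  h6:2  h7:2  h8:0  h9:0.
Shift Task 2→2, Task 5→4, Task 4→5.
Schedule Task 1@1, Task 2@2, Task 3@1, Task 5@4, Task 4@5: h1:3  h2:5  h3:5  h4:4  h5:2  h6:2  h7:2  h8:2  h9:0 — peak 5.

5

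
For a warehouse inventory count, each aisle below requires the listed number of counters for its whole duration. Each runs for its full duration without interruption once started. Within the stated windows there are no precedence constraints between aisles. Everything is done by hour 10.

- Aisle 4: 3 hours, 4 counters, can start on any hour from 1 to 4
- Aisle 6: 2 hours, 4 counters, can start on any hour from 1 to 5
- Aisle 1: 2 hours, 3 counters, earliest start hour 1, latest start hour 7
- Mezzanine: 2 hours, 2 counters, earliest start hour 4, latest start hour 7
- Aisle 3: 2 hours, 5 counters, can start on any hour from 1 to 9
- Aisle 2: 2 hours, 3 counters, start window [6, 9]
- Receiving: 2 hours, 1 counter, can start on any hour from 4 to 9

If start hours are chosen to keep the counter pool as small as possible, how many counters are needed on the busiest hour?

6

Early-start (Aisle 4@1, Aisle 6@1, Aisle 1@1, Mezzanine@4, Aisle 3@1, Aisle 2@6, Receiving@4) gives peak 16: h1:16  h2:16  h3:4  h4:3  h5:3  h6:3  h7:3  h8:0  h9:0  h10:0.
Shift Aisle 6→4, Aisle 1→6, Aisle 3→8, Receiving→8.
Schedule Aisle 4@1, Aisle 6@4, Aisle 1@6, Mezzanine@4, Aisle 3@8, Aisle 2@6, Receiving@8: h1:4  h2:4  h3:4  h4:6  h5:6  h6:6  h7:6  h8:6  h9:6  h10:0 — peak 6.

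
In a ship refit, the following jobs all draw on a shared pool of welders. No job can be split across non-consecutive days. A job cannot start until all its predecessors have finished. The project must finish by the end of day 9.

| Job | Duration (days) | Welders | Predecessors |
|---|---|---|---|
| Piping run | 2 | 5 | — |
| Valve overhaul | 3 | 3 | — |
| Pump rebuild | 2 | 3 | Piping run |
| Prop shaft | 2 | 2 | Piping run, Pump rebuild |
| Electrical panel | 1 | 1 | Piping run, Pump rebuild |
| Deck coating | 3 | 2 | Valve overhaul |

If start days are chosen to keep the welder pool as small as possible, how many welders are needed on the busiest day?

Early-start (Piping run@1, Valve overhaul@1, Pump rebuild@3, Prop shaft@5, Electrical panel@5, Deck coating@4) gives peak 8: d1:8  d2:8  d3:6  d4:5  d5:5  d6:4  d7:0  d8:0  d9:0.
Shift Valve overhaul→3, Pump rebuild→6, Prop shaft→8, Electrical panel→8, Deck coating→6.
Schedule Piping run@1, Valve overhaul@3, Pump rebuild@6, Prop shaft@8, Electrical panel@8, Deck coating@6: d1:5  d2:5  d3:3  d4:3  d5:3  d6:5  d7:5  d8:5  d9:2 — peak 5.

5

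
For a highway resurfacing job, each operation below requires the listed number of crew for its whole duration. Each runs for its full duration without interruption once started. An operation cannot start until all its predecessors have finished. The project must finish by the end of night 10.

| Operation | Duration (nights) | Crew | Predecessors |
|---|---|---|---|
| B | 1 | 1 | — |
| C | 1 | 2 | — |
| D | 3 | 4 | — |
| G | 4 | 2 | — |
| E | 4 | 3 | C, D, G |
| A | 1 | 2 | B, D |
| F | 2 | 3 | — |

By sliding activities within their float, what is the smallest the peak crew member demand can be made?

Early-start (B@1, C@1, D@1, G@1, E@5, A@4, F@1) gives peak 12: n1:12  n2:9  n3:6  n4:4  n5:3  n6:3  n7:3  n8:3  n9:0  n10:0.
Shift D→2, A→5, F→6.
Schedule B@1, C@1, D@2, G@1, E@5, A@5, F@6: n1:5  n2:6  n3:6  n4:6  n5:5  n6:6  n7:6  n8:3  n9:0  n10:0 — peak 6.

6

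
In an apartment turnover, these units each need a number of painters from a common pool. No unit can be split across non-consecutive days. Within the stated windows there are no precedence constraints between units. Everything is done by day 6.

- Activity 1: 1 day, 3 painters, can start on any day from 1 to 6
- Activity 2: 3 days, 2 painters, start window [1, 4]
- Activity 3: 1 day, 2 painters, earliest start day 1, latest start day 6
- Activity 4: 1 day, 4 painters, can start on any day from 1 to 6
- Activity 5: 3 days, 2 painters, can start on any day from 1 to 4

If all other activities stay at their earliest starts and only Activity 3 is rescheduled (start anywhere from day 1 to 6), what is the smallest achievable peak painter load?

11

Activity 3@1: d1:13  d2:4  d3:4  d4:0  d5:0  d6:0 → peak 13
Activity 3@2: d1:11  d2:6  d3:4  d4:0  d5:0  d6:0 → peak 11
Activity 3@3: d1:11  d2:4  d3:6  d4:0  d5:0  d6:0 → peak 11
Activity 3@4: d1:11  d2:4  d3:4  d4:2  d5:0  d6:0 → peak 11
Activity 3@5: d1:11  d2:4  d3:4  d4:0  d5:2  d6:0 → peak 11
Activity 3@6: d1:11  d2:4  d3:4  d4:0  d5:0  d6:2 → peak 11
Best is Activity 3@2, peak 11.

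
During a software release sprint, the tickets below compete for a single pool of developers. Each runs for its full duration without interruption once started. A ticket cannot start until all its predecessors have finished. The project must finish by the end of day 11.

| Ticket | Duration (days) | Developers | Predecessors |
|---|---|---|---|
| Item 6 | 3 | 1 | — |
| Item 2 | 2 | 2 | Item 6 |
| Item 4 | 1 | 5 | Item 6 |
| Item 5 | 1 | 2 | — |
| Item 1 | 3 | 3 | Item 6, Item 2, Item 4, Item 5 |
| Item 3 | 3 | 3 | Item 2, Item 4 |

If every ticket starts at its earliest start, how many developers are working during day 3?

At early start, day 3 has: Item 6.
Demand: 1 = 1.

1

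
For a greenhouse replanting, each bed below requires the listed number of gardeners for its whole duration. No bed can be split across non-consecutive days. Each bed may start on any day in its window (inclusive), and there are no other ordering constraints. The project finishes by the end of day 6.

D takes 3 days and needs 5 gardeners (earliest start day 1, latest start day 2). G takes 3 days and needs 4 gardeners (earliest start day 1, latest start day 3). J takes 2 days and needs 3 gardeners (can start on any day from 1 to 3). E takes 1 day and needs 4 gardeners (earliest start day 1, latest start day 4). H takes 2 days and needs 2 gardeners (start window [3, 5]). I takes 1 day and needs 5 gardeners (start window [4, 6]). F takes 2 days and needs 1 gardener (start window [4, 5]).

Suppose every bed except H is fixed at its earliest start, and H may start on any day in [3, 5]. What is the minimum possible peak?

H@3: d1:16  d2:12  d3:11  d4:8  d5:1  d6:0 → peak 16
H@4: d1:16  d2:12  d3:9  d4:8  d5:3  d6:0 → peak 16
H@5: d1:16  d2:12  d3:9  d4:6  d5:3  d6:2 → peak 16
Best is H@3, peak 16.

16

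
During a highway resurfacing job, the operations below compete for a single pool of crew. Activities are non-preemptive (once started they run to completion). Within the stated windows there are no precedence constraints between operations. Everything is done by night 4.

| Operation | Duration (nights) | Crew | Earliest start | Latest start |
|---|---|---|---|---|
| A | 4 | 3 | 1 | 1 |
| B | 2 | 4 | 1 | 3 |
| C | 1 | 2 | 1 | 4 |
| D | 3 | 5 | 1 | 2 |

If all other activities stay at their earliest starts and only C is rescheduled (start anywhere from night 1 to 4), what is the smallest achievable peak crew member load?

C@1: n1:14  n2:12  n3:8  n4:3 → peak 14
C@2: n1:12  n2:14  n3:8  n4:3 → peak 14
C@3: n1:12  n2:12  n3:10  n4:3 → peak 12
C@4: n1:12  n2:12  n3:8  n4:5 → peak 12
Best is C@3, peak 12.

12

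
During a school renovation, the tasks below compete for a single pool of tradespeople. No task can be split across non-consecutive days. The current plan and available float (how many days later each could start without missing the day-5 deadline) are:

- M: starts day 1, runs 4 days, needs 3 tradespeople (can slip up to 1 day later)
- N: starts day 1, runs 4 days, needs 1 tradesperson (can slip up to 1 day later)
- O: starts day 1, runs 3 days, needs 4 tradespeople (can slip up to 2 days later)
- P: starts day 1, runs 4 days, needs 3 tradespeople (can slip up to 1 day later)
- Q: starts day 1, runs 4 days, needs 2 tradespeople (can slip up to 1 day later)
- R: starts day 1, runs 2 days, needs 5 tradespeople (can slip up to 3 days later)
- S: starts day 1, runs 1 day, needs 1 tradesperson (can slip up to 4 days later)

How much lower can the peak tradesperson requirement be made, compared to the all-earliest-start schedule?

5

Early-start peak: d1:19  d2:18  d3:13  d4:9  d5:0 ⇒ 19.
Leveled (M@1, N@1, O@1, P@1, Q@1, R@4, S@1): d1:14  d2:13  d3:13  d4:14  d5:5 ⇒ 14.
Reduction 19 − 14 = 5.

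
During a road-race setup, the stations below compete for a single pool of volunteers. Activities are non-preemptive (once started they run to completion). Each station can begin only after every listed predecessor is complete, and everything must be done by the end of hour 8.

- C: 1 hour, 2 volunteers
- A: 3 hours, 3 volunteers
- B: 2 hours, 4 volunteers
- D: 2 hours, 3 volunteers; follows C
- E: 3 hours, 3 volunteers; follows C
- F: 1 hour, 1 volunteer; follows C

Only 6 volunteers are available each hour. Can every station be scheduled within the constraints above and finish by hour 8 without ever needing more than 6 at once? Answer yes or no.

Schedule C@1, A@1, B@4, D@2, E@6, F@4: h1:5  h2:6  h3:6  h4:5  h5:4  h6:3  h7:3  h8:3 — peak 6 ≤ 6.

yes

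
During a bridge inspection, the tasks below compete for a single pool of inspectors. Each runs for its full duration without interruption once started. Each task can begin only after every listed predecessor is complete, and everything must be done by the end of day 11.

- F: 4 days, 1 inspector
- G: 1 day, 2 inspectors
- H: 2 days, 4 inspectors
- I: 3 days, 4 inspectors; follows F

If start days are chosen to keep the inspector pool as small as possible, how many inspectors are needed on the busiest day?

4

Early-start (F@1, G@1, H@1, I@5) gives peak 7: d1:7  d2:5  d3:1  d4:1  d5:4  d6:4  d7:4  d8:0  d9:0  d10:0  d11:0.
Shift H→5, I→7.
Schedule F@1, G@1, H@5, I@7: d1:3  d2:1  d3:1  d4:1  d5:4  d6:4  d7:4  d8:4  d9:4  d10:0  d11:0 — peak 4.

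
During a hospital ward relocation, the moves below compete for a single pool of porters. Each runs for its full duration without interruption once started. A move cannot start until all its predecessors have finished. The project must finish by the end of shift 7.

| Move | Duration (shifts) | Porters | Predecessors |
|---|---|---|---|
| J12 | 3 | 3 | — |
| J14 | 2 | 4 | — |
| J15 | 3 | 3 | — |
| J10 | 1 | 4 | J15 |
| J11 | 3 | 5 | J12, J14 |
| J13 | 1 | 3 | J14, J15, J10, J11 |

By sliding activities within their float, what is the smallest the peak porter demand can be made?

Early-start (J12@1, J14@1, J15@1, J10@4, J11@4, J13@7) gives peak 10: s1:10  s2:10  s3:6  s4:9  s5:5  s6:5  s7:3.
Shift J15→3, J10→6.
Schedule J12@1, J14@1, J15@3, J10@6, J11@4, J13@7: s1:7  s2:7  s3:6  s4:8  s5:8  s6:9  s7:3 — peak 9.
No arrangement of the 12 feasible schedules does better.

9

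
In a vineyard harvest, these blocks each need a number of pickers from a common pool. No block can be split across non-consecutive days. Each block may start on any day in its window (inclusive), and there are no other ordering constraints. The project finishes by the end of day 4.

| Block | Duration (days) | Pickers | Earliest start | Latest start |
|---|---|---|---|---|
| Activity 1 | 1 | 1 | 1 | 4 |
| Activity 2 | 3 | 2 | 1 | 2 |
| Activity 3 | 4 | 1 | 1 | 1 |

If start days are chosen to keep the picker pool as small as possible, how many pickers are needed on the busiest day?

3

Early-start (Activity 1@1, Activity 2@1, Activity 3@1) gives peak 4: d1:4  d2:3  d3:3  d4:1.
Shift Activity 2→2.
Schedule Activity 1@1, Activity 2@2, Activity 3@1: d1:2  d2:3  d3:3  d4:3 — peak 3.
Total picker-days = 11 over 4 days ⇒ peak ≥ ⌈11/4⌉ = 3, so 3 is optimal.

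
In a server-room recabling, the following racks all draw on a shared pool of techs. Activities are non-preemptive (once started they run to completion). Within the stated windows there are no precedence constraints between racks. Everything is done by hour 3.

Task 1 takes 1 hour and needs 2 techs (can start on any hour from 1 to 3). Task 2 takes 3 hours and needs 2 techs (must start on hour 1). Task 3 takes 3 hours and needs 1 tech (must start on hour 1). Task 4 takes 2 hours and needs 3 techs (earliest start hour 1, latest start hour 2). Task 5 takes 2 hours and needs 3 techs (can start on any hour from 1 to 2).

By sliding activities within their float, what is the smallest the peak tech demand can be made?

Early-start (Task 1@1, Task 2@1, Task 3@1, Task 4@1, Task 5@1) gives peak 11: h1:11  h2:9  h3:3.
Shift Task 5→2.
Schedule Task 1@1, Task 2@1, Task 3@1, Task 4@1, Task 5@2: h1:8  h2:9  h3:6 — peak 9.
No arrangement of the 12 feasible schedules does better.

9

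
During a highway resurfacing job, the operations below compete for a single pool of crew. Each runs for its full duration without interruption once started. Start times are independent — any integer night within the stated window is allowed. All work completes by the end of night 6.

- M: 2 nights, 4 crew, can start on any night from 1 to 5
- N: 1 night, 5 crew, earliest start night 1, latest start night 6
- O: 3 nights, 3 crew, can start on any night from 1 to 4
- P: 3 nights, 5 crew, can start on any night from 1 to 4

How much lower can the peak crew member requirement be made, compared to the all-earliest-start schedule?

Early-start peak: n1:17  n2:12  n3:8  n4:0  n5:0  n6:0 ⇒ 17.
Leveled (M@1, N@3, O@1, P@4): n1:7  n2:7  n3:8  n4:5  n5:5  n6:5 ⇒ 8.
Reduction 17 − 8 = 9.

9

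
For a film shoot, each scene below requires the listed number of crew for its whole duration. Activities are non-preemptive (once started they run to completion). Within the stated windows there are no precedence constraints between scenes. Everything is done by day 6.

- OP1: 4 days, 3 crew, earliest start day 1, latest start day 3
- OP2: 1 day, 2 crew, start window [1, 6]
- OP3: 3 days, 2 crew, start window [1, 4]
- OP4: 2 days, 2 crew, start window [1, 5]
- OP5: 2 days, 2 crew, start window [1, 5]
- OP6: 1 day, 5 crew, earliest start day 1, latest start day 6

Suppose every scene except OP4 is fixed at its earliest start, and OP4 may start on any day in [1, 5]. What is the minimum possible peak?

14

OP4@1: d1:16  d2:9  d3:5  d4:3  d5:0  d6:0 → peak 16
OP4@2: d1:14  d2:9  d3:7  d4:3  d5:0  d6:0 → peak 14
OP4@3: d1:14  d2:7  d3:7  d4:5  d5:0  d6:0 → peak 14
OP4@4: d1:14  d2:7  d3:5  d4:5  d5:2  d6:0 → peak 14
OP4@5: d1:14  d2:7  d3:5  d4:3  d5:2  d6:2 → peak 14
Best is OP4@2, peak 14.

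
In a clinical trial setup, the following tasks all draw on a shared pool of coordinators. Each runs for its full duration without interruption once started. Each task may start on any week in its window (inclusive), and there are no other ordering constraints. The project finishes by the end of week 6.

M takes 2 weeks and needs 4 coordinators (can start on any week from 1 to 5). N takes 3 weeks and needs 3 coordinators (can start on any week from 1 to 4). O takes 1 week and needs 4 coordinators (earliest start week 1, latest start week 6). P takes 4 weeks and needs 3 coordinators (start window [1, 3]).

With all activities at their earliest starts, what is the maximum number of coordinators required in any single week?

14

Early-start schedule: M@1, N@1, O@1, P@1.
Load per week: week 1: 14, week 2: 10, week 3: 6, week 4: 3, week 5: 0, week 6: 0.
Peak is 14.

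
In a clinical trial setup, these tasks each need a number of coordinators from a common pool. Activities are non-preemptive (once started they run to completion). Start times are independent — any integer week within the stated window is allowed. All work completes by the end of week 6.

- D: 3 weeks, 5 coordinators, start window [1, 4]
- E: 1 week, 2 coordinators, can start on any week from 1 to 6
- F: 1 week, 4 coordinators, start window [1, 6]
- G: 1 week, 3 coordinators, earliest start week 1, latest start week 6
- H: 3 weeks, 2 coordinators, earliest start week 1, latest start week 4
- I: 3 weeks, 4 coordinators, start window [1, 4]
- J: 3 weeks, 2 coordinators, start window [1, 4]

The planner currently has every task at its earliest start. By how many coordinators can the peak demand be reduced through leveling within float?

13

Early-start peak: w1:22  w2:13  w3:13  w4:0  w5:0  w6:0 ⇒ 22.
Leveled (D@1, E@1, F@2, G@3, H@4, I@4, J@4): w1:7  w2:9  w3:8  w4:8  w5:8  w6:8 ⇒ 9.
Reduction 22 − 9 = 13.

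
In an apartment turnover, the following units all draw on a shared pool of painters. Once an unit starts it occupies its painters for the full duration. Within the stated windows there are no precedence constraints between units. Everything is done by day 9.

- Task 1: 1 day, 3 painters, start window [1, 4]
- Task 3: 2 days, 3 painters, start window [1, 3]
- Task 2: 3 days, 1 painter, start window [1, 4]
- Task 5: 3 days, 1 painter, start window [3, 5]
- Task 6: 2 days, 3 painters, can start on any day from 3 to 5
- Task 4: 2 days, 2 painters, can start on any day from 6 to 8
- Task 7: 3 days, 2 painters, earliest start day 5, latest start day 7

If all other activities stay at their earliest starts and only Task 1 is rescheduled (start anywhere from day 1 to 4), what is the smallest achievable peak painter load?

7

Task 1@1: d1:7  d2:4  d3:5  d4:4  d5:3  d6:4  d7:4  d8:0  d9:0 → peak 7
Task 1@2: d1:4  d2:7  d3:5  d4:4  d5:3  d6:4  d7:4  d8:0  d9:0 → peak 7
Task 1@3: d1:4  d2:4  d3:8  d4:4  d5:3  d6:4  d7:4  d8:0  d9:0 → peak 8
Task 1@4: d1:4  d2:4  d3:5  d4:7  d5:3  d6:4  d7:4  d8:0  d9:0 → peak 7
Best is Task 1@1, peak 7.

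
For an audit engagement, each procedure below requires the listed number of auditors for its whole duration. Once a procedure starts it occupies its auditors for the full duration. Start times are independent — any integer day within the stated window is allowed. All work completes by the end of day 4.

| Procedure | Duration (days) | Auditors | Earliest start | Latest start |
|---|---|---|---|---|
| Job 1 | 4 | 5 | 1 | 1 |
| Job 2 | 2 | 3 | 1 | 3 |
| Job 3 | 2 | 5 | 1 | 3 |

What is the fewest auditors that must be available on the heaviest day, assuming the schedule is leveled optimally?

Early-start (Job 1@1, Job 2@1, Job 3@1) gives peak 13: d1:13  d2:13  d3:5  d4:5.
Shift Job 3→3.
Schedule Job 1@1, Job 2@1, Job 3@3: d1:8  d2:8  d3:10  d4:10 — peak 10.
No arrangement of the 9 feasible schedules does better.

10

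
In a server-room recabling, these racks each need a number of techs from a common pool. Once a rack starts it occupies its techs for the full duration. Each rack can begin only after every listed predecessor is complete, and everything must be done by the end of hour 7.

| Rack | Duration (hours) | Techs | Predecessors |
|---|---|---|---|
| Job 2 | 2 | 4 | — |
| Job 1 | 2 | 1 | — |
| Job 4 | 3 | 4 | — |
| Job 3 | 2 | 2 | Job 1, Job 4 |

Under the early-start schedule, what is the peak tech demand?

9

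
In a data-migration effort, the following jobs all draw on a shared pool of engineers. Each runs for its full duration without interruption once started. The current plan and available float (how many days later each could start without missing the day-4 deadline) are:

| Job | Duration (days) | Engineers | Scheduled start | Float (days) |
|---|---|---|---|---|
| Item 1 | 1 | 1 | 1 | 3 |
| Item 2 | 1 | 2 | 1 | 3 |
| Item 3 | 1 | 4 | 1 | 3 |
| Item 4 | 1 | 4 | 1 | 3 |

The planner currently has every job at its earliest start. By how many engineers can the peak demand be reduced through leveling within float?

7

Early-start peak: d1:11  d2:0  d3:0  d4:0 ⇒ 11.
Leveled (Item 1@1, Item 2@1, Item 3@2, Item 4@3): d1:3  d2:4  d3:4  d4:0 ⇒ 4.
Reduction 11 − 4 = 7.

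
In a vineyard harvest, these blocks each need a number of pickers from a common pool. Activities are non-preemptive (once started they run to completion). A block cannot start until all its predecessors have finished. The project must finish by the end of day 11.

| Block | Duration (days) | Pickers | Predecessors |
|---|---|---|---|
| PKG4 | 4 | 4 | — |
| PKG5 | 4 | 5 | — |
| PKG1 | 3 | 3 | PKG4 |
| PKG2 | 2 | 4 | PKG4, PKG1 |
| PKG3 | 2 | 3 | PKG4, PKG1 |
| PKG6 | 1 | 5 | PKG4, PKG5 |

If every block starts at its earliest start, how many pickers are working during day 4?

9

At early start, day 4 has: PKG4, PKG5.
Demand: 4 + 5 = 9.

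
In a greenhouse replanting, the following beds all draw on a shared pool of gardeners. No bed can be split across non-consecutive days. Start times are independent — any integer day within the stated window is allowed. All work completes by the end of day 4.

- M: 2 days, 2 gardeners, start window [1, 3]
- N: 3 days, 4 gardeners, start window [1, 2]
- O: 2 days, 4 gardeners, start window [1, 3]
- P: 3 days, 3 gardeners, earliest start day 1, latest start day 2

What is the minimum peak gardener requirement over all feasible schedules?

11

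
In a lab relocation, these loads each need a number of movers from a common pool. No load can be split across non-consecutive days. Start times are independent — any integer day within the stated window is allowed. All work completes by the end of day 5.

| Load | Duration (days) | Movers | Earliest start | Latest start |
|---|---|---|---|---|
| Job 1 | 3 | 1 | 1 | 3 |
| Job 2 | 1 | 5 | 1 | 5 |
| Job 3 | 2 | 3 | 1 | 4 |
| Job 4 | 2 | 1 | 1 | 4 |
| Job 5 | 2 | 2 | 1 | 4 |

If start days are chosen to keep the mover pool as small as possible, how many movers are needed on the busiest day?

5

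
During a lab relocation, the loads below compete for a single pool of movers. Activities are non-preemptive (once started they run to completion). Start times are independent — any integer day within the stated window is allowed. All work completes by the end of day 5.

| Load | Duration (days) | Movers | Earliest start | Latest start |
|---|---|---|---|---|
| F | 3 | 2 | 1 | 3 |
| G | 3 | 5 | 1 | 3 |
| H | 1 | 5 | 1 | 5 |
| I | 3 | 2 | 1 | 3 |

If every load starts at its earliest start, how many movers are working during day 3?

9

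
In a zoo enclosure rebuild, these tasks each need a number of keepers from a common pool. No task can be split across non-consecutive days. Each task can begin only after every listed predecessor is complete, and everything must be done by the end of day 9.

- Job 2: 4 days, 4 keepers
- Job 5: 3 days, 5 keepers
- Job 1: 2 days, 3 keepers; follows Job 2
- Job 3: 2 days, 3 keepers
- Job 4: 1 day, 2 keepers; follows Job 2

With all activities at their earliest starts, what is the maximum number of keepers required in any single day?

12

Early-start schedule: Job 2@1, Job 5@1, Job 1@5, Job 3@1, Job 4@5.
Load per day: day 1: 12, day 2: 12, day 3: 9, day 4: 4, day 5: 5, day 6: 3, day 7: 0, day 8: 0, day 9: 0.
Peak is 12.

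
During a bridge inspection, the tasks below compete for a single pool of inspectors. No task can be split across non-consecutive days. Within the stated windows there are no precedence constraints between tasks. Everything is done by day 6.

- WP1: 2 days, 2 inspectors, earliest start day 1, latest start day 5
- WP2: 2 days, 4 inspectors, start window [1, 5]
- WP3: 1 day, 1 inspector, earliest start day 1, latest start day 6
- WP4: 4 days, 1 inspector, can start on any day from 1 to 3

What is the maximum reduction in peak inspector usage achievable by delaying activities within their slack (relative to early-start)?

Early-start peak: d1:8  d2:7  d3:1  d4:1  d5:0  d6:0 ⇒ 8.
Leveled (WP1@1, WP2@5, WP3@1, WP4@1): d1:4  d2:3  d3:1  d4:1  d5:4  d6:4 ⇒ 4.
Reduction 8 − 4 = 4.

4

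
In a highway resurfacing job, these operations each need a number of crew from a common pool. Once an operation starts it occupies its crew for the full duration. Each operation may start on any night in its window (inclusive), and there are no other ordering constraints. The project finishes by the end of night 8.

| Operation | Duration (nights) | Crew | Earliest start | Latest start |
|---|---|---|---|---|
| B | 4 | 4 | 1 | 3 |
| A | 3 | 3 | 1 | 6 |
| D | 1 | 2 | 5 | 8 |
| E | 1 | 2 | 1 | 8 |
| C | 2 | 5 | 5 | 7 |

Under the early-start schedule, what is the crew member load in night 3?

7

At early start, night 3 has: B, A.
Demand: 4 + 3 = 7.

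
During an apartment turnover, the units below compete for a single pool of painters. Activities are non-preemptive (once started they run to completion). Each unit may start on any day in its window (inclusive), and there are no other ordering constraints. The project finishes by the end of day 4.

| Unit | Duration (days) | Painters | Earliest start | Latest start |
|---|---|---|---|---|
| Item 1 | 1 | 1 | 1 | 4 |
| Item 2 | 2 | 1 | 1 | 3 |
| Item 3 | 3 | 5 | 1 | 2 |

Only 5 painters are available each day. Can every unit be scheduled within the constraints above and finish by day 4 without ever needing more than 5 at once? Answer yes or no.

The minimum achievable peak is 6; 5 < 6, so no feasible schedule stays within the cap.

no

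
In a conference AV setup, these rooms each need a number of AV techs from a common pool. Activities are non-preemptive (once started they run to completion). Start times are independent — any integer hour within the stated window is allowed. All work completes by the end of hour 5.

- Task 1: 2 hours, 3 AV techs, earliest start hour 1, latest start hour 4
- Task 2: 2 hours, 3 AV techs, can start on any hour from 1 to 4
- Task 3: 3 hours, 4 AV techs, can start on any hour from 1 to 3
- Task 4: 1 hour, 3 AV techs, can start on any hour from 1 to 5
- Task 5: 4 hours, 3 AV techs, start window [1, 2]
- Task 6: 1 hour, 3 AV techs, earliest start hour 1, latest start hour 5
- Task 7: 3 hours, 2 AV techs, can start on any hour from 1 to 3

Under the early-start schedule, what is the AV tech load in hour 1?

At early start, hour 1 has: Task 1, Task 2, Task 3, Task 4, Task 5, Task 6, Task 7.
Demand: 3 + 3 + 4 + 3 + 3 + 3 + 2 = 21.

21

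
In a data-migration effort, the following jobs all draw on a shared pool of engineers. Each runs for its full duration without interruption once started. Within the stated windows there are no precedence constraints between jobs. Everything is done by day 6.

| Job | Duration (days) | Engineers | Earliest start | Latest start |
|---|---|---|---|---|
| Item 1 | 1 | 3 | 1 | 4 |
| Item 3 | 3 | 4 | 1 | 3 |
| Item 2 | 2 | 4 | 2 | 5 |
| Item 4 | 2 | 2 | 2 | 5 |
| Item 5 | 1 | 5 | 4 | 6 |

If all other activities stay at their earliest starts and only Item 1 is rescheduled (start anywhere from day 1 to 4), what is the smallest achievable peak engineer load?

10

Item 1@1: d1:7  d2:10  d3:10  d4:5  d5:0  d6:0 → peak 10
Item 1@2: d1:4  d2:13  d3:10  d4:5  d5:0  d6:0 → peak 13
Item 1@3: d1:4  d2:10  d3:13  d4:5  d5:0  d6:0 → peak 13
Item 1@4: d1:4  d2:10  d3:10  d4:8  d5:0  d6:0 → peak 10
Best is Item 1@1, peak 10.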